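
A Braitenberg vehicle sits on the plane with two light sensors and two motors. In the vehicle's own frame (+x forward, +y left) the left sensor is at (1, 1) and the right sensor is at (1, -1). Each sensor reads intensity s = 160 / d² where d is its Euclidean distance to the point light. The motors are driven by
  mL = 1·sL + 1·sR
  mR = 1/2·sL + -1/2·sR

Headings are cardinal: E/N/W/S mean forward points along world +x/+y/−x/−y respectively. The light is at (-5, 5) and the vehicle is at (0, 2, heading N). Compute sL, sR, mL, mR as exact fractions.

left sensor world pos  = (-1, 3); dL² = 20
right sensor world pos = (1, 3); dR² = 40
sL = 160/20 = 8
sR = 160/40 = 4
mL = 1·sL + 1·sR = 12
mR = 1/2·sL + -1/2·sR = 2

8 4 12 2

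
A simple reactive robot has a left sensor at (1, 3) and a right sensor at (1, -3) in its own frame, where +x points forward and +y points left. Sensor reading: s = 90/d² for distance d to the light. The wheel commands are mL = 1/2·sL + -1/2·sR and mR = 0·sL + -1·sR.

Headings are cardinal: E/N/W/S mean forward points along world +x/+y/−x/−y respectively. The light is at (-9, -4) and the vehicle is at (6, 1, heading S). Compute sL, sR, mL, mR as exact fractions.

left sensor world pos  = (9, 0); dL² = 340
right sensor world pos = (3, 0); dR² = 160
sL = 90/340 = 9/34
sR = 90/160 = 9/16
mL = 1/2·sL + -1/2·sR = -81/544
mR = 0·sL + -1·sR = -9/16

9/34 9/16 -81/544 -9/16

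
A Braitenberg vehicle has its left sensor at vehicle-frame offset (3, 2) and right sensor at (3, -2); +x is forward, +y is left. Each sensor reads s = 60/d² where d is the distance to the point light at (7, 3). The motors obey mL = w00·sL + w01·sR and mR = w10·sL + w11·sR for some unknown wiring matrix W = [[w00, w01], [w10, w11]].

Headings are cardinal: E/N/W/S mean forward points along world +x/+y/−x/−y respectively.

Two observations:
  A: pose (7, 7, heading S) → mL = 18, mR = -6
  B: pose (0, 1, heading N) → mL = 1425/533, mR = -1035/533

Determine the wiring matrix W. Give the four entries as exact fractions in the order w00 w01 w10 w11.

1/2 1 1/2 -1

obs A: pose=(7,7,S) → sL=12, sR=12, mL=18, mR=-6
obs B: pose=(0,1,N) → sL=30/41, sR=30/13, mL=1425/533, mR=-1035/533
sensor matrix S = [[12, 12], [30/41, 30/13]]; det S = 10080/533
solve [mL_A; mL_B] = S·[w00; w01] and [mR_A; mR_B] = S·[w10; w11]:
  w00 = 1/2, w01 = 1, w10 = 1/2, w11 = -1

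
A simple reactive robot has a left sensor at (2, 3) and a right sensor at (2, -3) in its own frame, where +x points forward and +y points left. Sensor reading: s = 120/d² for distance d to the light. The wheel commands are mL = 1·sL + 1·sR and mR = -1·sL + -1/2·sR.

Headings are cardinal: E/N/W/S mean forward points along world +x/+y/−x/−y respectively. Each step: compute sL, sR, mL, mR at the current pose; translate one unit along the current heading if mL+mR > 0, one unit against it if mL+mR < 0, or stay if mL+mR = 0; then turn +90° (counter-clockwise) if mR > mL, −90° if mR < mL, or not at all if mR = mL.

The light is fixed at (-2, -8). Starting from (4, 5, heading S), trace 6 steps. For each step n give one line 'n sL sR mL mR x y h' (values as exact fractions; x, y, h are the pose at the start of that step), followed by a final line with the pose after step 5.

0 60/101 12/13 1992/1313 -1386/1313 4 5 S
1 120/97 120/241 40560/23377 -34740/23377 4 4 W
2 3/5 6/13 69/65 -54/65 3 4 N
3 24/61 120/149 10896/9089 -7236/9089 3 5 E
4 60/101 12/13 1992/1313 -1386/1313 4 5 S
5 120/97 120/241 40560/23377 -34740/23377 4 4 W
final 3 4 N

n=0: pose=(4,5,S); sL=60/101, sR=12/13; mL=1992/1313, mR=-1386/1313; mL+mR=6/13 → advance +1; mR−mL=-3378/1313 → turn -1·90°
n=1: pose=(4,4,W); sL=120/97, sR=120/241; mL=40560/23377, mR=-34740/23377; mL+mR=60/241 → advance +1; mR−mL=-75300/23377 → turn -1·90°
n=2: pose=(3,4,N); sL=3/5, sR=6/13; mL=69/65, mR=-54/65; mL+mR=3/13 → advance +1; mR−mL=-123/65 → turn -1·90°
n=3: pose=(3,5,E); sL=24/61, sR=120/149; mL=10896/9089, mR=-7236/9089; mL+mR=60/149 → advance +1; mR−mL=-18132/9089 → turn -1·90°
n=4: pose=(4,5,S); sL=60/101, sR=12/13; mL=1992/1313, mR=-1386/1313; mL+mR=6/13 → advance +1; mR−mL=-3378/1313 → turn -1·90°
n=5: pose=(4,4,W); sL=120/97, sR=120/241; mL=40560/23377, mR=-34740/23377; mL+mR=60/241 → advance +1; mR−mL=-75300/23377 → turn -1·90°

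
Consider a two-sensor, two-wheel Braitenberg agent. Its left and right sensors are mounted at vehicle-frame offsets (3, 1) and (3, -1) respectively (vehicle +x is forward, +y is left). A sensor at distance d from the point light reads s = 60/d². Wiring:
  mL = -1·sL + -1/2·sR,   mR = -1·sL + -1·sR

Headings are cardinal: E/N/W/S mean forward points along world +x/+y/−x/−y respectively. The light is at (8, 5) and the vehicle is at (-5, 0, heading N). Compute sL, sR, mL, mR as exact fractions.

3/10 15/37 -93/185 -261/370

left sensor world pos  = (-6, 3); dL² = 200
right sensor world pos = (-4, 3); dR² = 148
sL = 60/200 = 3/10
sR = 60/148 = 15/37
mL = -1·sL + -1/2·sR = -93/185
mR = -1·sL + -1·sR = -261/370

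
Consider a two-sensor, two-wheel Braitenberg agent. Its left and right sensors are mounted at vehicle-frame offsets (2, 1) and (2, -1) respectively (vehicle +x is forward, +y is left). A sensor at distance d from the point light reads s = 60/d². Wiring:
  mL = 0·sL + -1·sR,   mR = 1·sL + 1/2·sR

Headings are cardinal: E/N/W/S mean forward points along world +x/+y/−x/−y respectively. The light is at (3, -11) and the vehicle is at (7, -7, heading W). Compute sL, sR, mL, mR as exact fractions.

left sensor world pos  = (5, -8); dL² = 13
right sensor world pos = (5, -6); dR² = 29
sL = 60/13 = 60/13
sR = 60/29 = 60/29
mL = 0·sL + -1·sR = -60/29
mR = 1·sL + 1/2·sR = 2130/377

60/13 60/29 -60/29 2130/377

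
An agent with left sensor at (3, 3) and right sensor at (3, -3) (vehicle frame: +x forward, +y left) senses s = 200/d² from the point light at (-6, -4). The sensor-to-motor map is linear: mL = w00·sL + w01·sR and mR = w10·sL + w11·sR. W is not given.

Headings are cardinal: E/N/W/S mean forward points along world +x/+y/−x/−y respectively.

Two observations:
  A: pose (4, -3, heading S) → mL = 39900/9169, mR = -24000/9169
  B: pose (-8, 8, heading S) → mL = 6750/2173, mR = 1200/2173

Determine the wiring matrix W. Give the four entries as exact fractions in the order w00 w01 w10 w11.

obs A: pose=(4,-3,S) → sL=200/173, sR=200/53, mL=39900/9169, mR=-24000/9169
obs B: pose=(-8,8,S) → sL=100/41, sR=100/53, mL=6750/2173, mR=1200/2173
sensor matrix S = [[200/173, 200/53], [100/41, 100/53]]; det S = -2640000/375929
solve [mL_A; mL_B] = S·[w00; w01] and [mR_A; mR_B] = S·[w10; w11]:
  w00 = 1/2, w01 = 1, w10 = 1, w11 = -1

1/2 1 1 -1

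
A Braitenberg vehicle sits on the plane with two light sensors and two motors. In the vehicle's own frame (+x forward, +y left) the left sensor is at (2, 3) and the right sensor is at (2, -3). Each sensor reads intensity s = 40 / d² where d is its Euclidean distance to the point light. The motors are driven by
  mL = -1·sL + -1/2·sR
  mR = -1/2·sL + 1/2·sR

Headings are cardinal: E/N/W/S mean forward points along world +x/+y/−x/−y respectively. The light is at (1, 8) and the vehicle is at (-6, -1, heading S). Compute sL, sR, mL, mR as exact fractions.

40/137 40/221 -11580/30277 -1680/30277

left sensor world pos  = (-3, -3); dL² = 137
right sensor world pos = (-9, -3); dR² = 221
sL = 40/137 = 40/137
sR = 40/221 = 40/221
mL = -1·sL + -1/2·sR = -11580/30277
mR = -1/2·sL + 1/2·sR = -1680/30277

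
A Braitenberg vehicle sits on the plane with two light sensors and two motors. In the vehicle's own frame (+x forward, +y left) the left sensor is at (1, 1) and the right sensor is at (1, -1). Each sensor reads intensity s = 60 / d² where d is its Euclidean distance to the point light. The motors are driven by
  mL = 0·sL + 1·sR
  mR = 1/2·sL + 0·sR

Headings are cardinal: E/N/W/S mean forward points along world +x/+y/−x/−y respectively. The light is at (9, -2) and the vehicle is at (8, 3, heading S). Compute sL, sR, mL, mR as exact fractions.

left sensor world pos  = (9, 2); dL² = 16
right sensor world pos = (7, 2); dR² = 20
sL = 60/16 = 15/4
sR = 60/20 = 3
mL = 0·sL + 1·sR = 3
mR = 1/2·sL + 0·sR = 15/8

15/4 3 3 15/8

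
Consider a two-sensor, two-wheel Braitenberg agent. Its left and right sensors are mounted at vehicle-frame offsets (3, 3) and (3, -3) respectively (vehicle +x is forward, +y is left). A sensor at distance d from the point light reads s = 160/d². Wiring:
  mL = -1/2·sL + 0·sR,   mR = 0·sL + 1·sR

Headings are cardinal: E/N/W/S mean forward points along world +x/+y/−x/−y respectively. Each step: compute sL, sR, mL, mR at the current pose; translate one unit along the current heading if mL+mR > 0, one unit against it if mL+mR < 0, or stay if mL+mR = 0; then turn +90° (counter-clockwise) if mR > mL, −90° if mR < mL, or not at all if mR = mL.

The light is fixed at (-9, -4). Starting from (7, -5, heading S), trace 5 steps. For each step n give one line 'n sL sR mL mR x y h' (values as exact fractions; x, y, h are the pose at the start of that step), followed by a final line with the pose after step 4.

0 160/377 32/37 -80/377 32/37 7 -5 S
1 80/181 80/193 -40/181 80/193 7 -6 E
2 160/197 160/401 -80/197 160/401 8 -6 N
3 20/29 40/49 -10/29 40/49 8 -7 W
4 160/397 32/41 -80/397 32/41 7 -7 S
final 7 -8 E

n=0: pose=(7,-5,S); sL=160/377, sR=32/37; mL=-80/377, mR=32/37; mL+mR=9104/13949 → advance +1; mR−mL=15024/13949 → turn +1·90°
n=1: pose=(7,-6,E); sL=80/181, sR=80/193; mL=-40/181, mR=80/193; mL+mR=6760/34933 → advance +1; mR−mL=22200/34933 → turn +1·90°
n=2: pose=(8,-6,N); sL=160/197, sR=160/401; mL=-80/197, mR=160/401; mL+mR=-560/78997 → advance -1; mR−mL=63600/78997 → turn +1·90°
n=3: pose=(8,-7,W); sL=20/29, sR=40/49; mL=-10/29, mR=40/49; mL+mR=670/1421 → advance +1; mR−mL=1650/1421 → turn +1·90°
n=4: pose=(7,-7,S); sL=160/397, sR=32/41; mL=-80/397, mR=32/41; mL+mR=9424/16277 → advance +1; mR−mL=15984/16277 → turn +1·90°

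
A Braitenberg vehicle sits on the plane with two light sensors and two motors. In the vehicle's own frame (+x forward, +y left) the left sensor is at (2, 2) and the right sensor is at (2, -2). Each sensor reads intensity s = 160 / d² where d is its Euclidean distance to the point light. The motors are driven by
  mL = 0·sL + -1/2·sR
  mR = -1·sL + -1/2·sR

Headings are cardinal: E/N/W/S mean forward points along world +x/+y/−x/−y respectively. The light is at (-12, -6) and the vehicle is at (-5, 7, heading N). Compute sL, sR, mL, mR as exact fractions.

left sensor world pos  = (-7, 9); dL² = 250
right sensor world pos = (-3, 9); dR² = 306
sL = 160/250 = 16/25
sR = 160/306 = 80/153
mL = 0·sL + -1/2·sR = -40/153
mR = -1·sL + -1/2·sR = -3448/3825

16/25 80/153 -40/153 -3448/3825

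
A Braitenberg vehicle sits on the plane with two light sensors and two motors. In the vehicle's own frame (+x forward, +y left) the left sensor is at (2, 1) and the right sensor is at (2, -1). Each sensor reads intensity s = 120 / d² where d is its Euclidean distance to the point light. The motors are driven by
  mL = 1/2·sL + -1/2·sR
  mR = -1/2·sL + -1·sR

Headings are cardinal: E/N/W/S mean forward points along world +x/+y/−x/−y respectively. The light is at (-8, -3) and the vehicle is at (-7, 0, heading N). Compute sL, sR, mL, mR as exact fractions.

left sensor world pos  = (-8, 2); dL² = 25
right sensor world pos = (-6, 2); dR² = 29
sL = 120/25 = 24/5
sR = 120/29 = 120/29
mL = 1/2·sL + -1/2·sR = 48/145
mR = -1/2·sL + -1·sR = -948/145

24/5 120/29 48/145 -948/145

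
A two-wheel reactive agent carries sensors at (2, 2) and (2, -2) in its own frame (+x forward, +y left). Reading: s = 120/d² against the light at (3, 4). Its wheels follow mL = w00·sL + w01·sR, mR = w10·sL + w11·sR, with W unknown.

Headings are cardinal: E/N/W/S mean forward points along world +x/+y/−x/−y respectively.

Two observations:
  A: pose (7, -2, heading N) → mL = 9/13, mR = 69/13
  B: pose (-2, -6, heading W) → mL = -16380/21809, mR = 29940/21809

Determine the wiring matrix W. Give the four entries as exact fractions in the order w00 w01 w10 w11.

obs A: pose=(7,-2,N) → sL=6, sR=30/13, mL=9/13, mR=69/13
obs B: pose=(-2,-6,W) → sL=120/193, sR=120/113, mL=-16380/21809, mR=29940/21809
sensor matrix S = [[6, 30/13], [120/193, 120/113]]; det S = 1399680/283517
solve [mL_A; mL_B] = S·[w00; w01] and [mR_A; mR_B] = S·[w10; w11]:
  w00 = 1/2, w01 = -1, w10 = 1/2, w11 = 1

1/2 -1 1/2 1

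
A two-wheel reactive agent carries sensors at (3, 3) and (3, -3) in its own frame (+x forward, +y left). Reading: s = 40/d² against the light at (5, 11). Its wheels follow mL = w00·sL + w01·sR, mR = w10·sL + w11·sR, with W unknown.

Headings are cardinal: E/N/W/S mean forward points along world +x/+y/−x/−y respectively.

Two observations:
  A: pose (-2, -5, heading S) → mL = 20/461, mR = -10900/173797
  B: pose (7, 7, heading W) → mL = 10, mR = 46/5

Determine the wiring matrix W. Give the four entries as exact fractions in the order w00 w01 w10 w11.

obs A: pose=(-2,-5,S) → sL=40/377, sR=40/461, mL=20/461, mR=-10900/173797
obs B: pose=(7,7,W) → sL=4/5, sR=20, mL=10, mR=46/5
sensor matrix S = [[40/377, 40/461], [4/5, 20]]; det S = 356736/173797
solve [mL_A; mL_B] = S·[w00; w01] and [mR_A; mR_B] = S·[w10; w11]:
  w00 = 0, w01 = 1/2, w10 = -1, w11 = 1/2

0 1/2 -1 1/2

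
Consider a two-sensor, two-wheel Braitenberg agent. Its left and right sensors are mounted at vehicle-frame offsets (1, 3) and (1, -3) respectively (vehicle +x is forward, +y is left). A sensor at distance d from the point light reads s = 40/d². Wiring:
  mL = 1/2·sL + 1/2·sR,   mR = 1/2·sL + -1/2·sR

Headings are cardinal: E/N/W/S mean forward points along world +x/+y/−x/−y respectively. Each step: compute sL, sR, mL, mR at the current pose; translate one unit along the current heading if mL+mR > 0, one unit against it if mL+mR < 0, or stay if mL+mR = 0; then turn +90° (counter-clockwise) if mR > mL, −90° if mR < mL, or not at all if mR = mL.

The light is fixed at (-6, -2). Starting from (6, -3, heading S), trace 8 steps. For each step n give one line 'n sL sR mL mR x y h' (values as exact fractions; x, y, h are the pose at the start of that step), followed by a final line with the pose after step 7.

0 40/229 8/17 1256/3893 -576/3893 6 -3 S
1 20/73 20/61 1340/4453 -120/4453 6 -4 W
2 8/13 40/197 1048/2561 528/2561 5 -4 N
3 10/37 1/4 77/296 3/296 5 -3 E
4 40/229 8/17 1256/3893 -576/3893 6 -3 S
5 20/73 20/61 1340/4453 -120/4453 6 -4 W
6 8/13 40/197 1048/2561 528/2561 5 -4 N
7 10/37 1/4 77/296 3/296 5 -3 E
final 6 -3 S

n=0: pose=(6,-3,S); sL=40/229, sR=8/17; mL=1256/3893, mR=-576/3893; mL+mR=40/229 → advance +1; mR−mL=-8/17 → turn -1·90°
n=1: pose=(6,-4,W); sL=20/73, sR=20/61; mL=1340/4453, mR=-120/4453; mL+mR=20/73 → advance +1; mR−mL=-20/61 → turn -1·90°
n=2: pose=(5,-4,N); sL=8/13, sR=40/197; mL=1048/2561, mR=528/2561; mL+mR=8/13 → advance +1; mR−mL=-40/197 → turn -1·90°
n=3: pose=(5,-3,E); sL=10/37, sR=1/4; mL=77/296, mR=3/296; mL+mR=10/37 → advance +1; mR−mL=-1/4 → turn -1·90°
n=4: pose=(6,-3,S); sL=40/229, sR=8/17; mL=1256/3893, mR=-576/3893; mL+mR=40/229 → advance +1; mR−mL=-8/17 → turn -1·90°
n=5: pose=(6,-4,W); sL=20/73, sR=20/61; mL=1340/4453, mR=-120/4453; mL+mR=20/73 → advance +1; mR−mL=-20/61 → turn -1·90°
n=6: pose=(5,-4,N); sL=8/13, sR=40/197; mL=1048/2561, mR=528/2561; mL+mR=8/13 → advance +1; mR−mL=-40/197 → turn -1·90°
n=7: pose=(5,-3,E); sL=10/37, sR=1/4; mL=77/296, mR=3/296; mL+mR=10/37 → advance +1; mR−mL=-1/4 → turn -1·90°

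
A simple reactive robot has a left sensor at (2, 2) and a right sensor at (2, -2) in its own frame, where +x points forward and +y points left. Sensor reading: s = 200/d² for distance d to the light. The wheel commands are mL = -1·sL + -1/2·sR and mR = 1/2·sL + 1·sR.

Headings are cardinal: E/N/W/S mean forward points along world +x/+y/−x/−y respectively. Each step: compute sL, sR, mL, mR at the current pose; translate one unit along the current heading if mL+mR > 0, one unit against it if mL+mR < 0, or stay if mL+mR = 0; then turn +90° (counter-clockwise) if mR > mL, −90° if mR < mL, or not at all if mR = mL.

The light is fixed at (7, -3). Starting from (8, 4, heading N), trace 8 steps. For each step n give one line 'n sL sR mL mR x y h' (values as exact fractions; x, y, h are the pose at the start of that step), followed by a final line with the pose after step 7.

n=0: pose=(8,4,N); sL=100/41, sR=20/9; mL=-1310/369, mR=1270/369; mL+mR=-40/369 → advance -1; mR−mL=860/123 → turn +1·90°
n=1: pose=(8,3,W); sL=200/17, sR=40/13; mL=-2940/221, mR=1980/221; mL+mR=-960/221 → advance -1; mR−mL=4920/221 → turn +1·90°
n=2: pose=(9,3,S); sL=25/4, sR=25/2; mL=-25/2, mR=125/8; mL+mR=25/8 → advance +1; mR−mL=225/8 → turn +1·90°
n=3: pose=(9,2,E); sL=40/13, sR=8; mL=-92/13, mR=124/13; mL+mR=32/13 → advance +1; mR−mL=216/13 → turn +1·90°
n=4: pose=(10,2,N); sL=4, sR=100/37; mL=-198/37, mR=174/37; mL+mR=-24/37 → advance -1; mR−mL=372/37 → turn +1·90°
n=5: pose=(10,1,W); sL=40, sR=200/37; mL=-1580/37, mR=940/37; mL+mR=-640/37 → advance -1; mR−mL=2520/37 → turn +1·90°
n=6: pose=(11,1,S); sL=5, sR=25; mL=-35/2, mR=55/2; mL+mR=10 → advance +1; mR−mL=45 → turn +1·90°
n=7: pose=(11,0,E); sL=200/61, sR=200/37; mL=-13500/2257, mR=15900/2257; mL+mR=2400/2257 → advance +1; mR−mL=29400/2257 → turn +1·90°

0 100/41 20/9 -1310/369 1270/369 8 4 N
1 200/17 40/13 -2940/221 1980/221 8 3 W
2 25/4 25/2 -25/2 125/8 9 3 S
3 40/13 8 -92/13 124/13 9 2 E
4 4 100/37 -198/37 174/37 10 2 N
5 40 200/37 -1580/37 940/37 10 1 W
6 5 25 -35/2 55/2 11 1 S
7 200/61 200/37 -13500/2257 15900/2257 11 0 E
final 12 0 N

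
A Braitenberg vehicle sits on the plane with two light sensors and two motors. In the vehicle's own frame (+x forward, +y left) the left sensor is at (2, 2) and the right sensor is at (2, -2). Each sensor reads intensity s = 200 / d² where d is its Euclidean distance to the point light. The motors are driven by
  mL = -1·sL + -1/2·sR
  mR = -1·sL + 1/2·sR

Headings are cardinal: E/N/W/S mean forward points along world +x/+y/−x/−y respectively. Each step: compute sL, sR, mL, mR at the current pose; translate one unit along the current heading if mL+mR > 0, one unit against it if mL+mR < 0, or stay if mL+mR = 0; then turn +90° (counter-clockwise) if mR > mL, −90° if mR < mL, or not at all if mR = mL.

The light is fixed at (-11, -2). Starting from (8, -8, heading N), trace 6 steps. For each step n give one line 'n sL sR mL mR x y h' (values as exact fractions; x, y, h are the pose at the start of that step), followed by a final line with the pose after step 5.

n=0: pose=(8,-8,N); sL=40/61, sR=200/457; mL=-24380/27877, mR=-12180/27877; mL+mR=-80/61 → advance -1; mR−mL=200/457 → turn +1·90°
n=1: pose=(8,-9,W); sL=20/37, sR=100/157; mL=-4990/5809, mR=-1290/5809; mL+mR=-40/37 → advance -1; mR−mL=100/157 → turn +1·90°
n=2: pose=(9,-9,S); sL=40/113, sR=40/81; mL=-5500/9153, mR=-980/9153; mL+mR=-80/113 → advance -1; mR−mL=40/81 → turn +1·90°
n=3: pose=(9,-8,E); sL=2/5, sR=50/137; mL=-399/685, mR=-149/685; mL+mR=-4/5 → advance -1; mR−mL=50/137 → turn +1·90°
n=4: pose=(8,-8,N); sL=40/61, sR=200/457; mL=-24380/27877, mR=-12180/27877; mL+mR=-80/61 → advance -1; mR−mL=200/457 → turn +1·90°
n=5: pose=(8,-9,W); sL=20/37, sR=100/157; mL=-4990/5809, mR=-1290/5809; mL+mR=-40/37 → advance -1; mR−mL=100/157 → turn +1·90°

0 40/61 200/457 -24380/27877 -12180/27877 8 -8 N
1 20/37 100/157 -4990/5809 -1290/5809 8 -9 W
2 40/113 40/81 -5500/9153 -980/9153 9 -9 S
3 2/5 50/137 -399/685 -149/685 9 -8 E
4 40/61 200/457 -24380/27877 -12180/27877 8 -8 N
5 20/37 100/157 -4990/5809 -1290/5809 8 -9 W
final 9 -9 S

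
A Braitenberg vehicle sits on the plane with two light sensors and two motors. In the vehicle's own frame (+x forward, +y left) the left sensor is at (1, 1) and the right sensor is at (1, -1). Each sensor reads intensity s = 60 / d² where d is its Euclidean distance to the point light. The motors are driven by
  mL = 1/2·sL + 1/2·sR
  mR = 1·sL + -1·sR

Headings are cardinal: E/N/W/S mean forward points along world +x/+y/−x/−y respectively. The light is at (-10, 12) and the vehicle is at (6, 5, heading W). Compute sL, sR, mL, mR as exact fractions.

60/289 20/87 5500/25143 -560/25143

left sensor world pos  = (5, 4); dL² = 289
right sensor world pos = (5, 6); dR² = 261
sL = 60/289 = 60/289
sR = 60/261 = 20/87
mL = 1/2·sL + 1/2·sR = 5500/25143
mR = 1·sL + -1·sR = -560/25143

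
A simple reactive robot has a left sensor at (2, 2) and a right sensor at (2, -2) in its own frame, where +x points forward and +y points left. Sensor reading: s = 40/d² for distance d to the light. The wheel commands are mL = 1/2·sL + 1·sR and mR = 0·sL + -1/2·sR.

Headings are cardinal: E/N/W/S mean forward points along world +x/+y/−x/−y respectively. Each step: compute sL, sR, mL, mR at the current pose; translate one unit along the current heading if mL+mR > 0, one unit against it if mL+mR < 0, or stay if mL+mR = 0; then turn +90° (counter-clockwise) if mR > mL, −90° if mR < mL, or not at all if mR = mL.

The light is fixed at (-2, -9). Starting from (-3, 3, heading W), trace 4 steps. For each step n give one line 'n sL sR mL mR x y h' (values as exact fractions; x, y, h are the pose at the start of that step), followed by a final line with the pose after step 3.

n=0: pose=(-3,3,W); sL=40/109, sR=8/41; mL=1692/4469, mR=-4/41; mL+mR=1256/4469 → advance +1; mR−mL=-2128/4469 → turn -1·90°
n=1: pose=(-4,3,N); sL=10/53, sR=10/49; mL=775/2597, mR=-5/49; mL+mR=510/2597 → advance +1; mR−mL=-1040/2597 → turn -1·90°
n=2: pose=(-4,4,E); sL=8/45, sR=40/121; mL=2284/5445, mR=-20/121; mL+mR=1384/5445 → advance +1; mR−mL=-3184/5445 → turn -1·90°
n=3: pose=(-3,4,S); sL=20/61, sR=4/13; mL=374/793, mR=-2/13; mL+mR=252/793 → advance +1; mR−mL=-496/793 → turn -1·90°

0 40/109 8/41 1692/4469 -4/41 -3 3 W
1 10/53 10/49 775/2597 -5/49 -4 3 N
2 8/45 40/121 2284/5445 -20/121 -4 4 E
3 20/61 4/13 374/793 -2/13 -3 4 S
final -3 3 W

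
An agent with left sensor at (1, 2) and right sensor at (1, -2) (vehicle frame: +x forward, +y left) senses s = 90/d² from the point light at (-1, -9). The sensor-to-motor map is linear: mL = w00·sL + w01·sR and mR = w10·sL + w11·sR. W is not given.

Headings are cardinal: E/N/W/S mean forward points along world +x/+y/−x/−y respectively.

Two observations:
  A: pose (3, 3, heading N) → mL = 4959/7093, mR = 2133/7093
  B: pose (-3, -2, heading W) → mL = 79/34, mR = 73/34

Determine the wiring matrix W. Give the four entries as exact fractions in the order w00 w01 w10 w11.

1/2 1 1 -1/2

obs A: pose=(3,3,N) → sL=90/173, sR=18/41, mL=4959/7093, mR=2133/7093
obs B: pose=(-3,-2,W) → sL=45/17, sR=1, mL=79/34, mR=73/34
sensor matrix S = [[90/173, 18/41], [45/17, 1]]; det S = -77400/120581
solve [mL_A; mL_B] = S·[w00; w01] and [mR_A; mR_B] = S·[w10; w11]:
  w00 = 1/2, w01 = 1, w10 = 1, w11 = -1/2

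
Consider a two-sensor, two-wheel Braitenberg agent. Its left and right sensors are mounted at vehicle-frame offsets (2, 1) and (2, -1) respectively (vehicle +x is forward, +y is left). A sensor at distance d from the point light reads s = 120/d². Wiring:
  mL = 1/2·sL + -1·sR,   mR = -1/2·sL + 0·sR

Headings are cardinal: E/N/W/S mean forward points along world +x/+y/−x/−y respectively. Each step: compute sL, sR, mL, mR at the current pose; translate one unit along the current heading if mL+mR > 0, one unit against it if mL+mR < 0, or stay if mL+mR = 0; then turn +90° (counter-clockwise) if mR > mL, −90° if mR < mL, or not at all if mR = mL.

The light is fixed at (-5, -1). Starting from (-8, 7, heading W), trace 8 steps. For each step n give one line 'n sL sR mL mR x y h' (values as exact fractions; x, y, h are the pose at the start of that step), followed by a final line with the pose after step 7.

n=0: pose=(-8,7,W); sL=60/37, sR=60/53; mL=-630/1961, mR=-30/37; mL+mR=-60/53 → advance -1; mR−mL=-960/1961 → turn -1·90°
n=1: pose=(-7,7,N); sL=120/109, sR=120/101; mL=-7020/11009, mR=-60/109; mL+mR=-120/101 → advance -1; mR−mL=960/11009 → turn +1·90°
n=2: pose=(-7,6,W); sL=30/13, sR=3/2; mL=-9/26, mR=-15/13; mL+mR=-3/2 → advance -1; mR−mL=-21/26 → turn -1·90°
n=3: pose=(-6,6,N); sL=24/17, sR=40/27; mL=-356/459, mR=-12/17; mL+mR=-40/27 → advance -1; mR−mL=32/459 → turn +1·90°
n=4: pose=(-6,5,W); sL=60/17, sR=60/29; mL=-150/493, mR=-30/17; mL+mR=-60/29 → advance -1; mR−mL=-720/493 → turn -1·90°
n=5: pose=(-5,5,N); sL=24/13, sR=24/13; mL=-12/13, mR=-12/13; mL+mR=-24/13 → advance -1; mR−mL=0 → turn +0·90°
n=6: pose=(-5,4,N); sL=12/5, sR=12/5; mL=-6/5, mR=-6/5; mL+mR=-12/5 → advance -1; mR−mL=0 → turn +0·90°
n=7: pose=(-5,3,N); sL=120/37, sR=120/37; mL=-60/37, mR=-60/37; mL+mR=-120/37 → advance -1; mR−mL=0 → turn +0·90°

0 60/37 60/53 -630/1961 -30/37 -8 7 W
1 120/109 120/101 -7020/11009 -60/109 -7 7 N
2 30/13 3/2 -9/26 -15/13 -7 6 W
3 24/17 40/27 -356/459 -12/17 -6 6 N
4 60/17 60/29 -150/493 -30/17 -6 5 W
5 24/13 24/13 -12/13 -12/13 -5 5 N
6 12/5 12/5 -6/5 -6/5 -5 4 N
7 120/37 120/37 -60/37 -60/37 -5 3 N
final -5 2 N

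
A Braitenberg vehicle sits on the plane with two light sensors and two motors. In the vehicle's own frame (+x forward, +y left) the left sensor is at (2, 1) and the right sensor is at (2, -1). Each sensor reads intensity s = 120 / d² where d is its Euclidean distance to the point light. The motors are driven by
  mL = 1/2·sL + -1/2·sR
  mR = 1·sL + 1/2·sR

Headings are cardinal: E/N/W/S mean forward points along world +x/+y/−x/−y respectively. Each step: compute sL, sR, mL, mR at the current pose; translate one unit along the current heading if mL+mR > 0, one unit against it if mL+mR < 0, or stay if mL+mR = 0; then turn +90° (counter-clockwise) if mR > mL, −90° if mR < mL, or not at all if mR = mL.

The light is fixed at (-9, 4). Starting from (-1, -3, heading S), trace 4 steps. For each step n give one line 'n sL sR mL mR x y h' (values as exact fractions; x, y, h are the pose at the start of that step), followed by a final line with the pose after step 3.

n=0: pose=(-1,-3,S); sL=20/27, sR=12/13; mL=-32/351, mR=422/351; mL+mR=10/9 → advance +1; mR−mL=454/351 → turn +1·90°
n=1: pose=(-1,-4,E); sL=120/149, sR=120/181; mL=1920/26969, mR=30660/26969; mL+mR=180/149 → advance +1; mR−mL=28740/26969 → turn +1·90°
n=2: pose=(0,-4,N); sL=6/5, sR=15/17; mL=27/170, mR=279/170; mL+mR=9/5 → advance +1; mR−mL=126/85 → turn +1·90°
n=3: pose=(0,-3,W); sL=120/113, sR=24/17; mL=-336/1921, mR=3396/1921; mL+mR=180/113 → advance +1; mR−mL=3732/1921 → turn +1·90°

0 20/27 12/13 -32/351 422/351 -1 -3 S
1 120/149 120/181 1920/26969 30660/26969 -1 -4 E
2 6/5 15/17 27/170 279/170 0 -4 N
3 120/113 24/17 -336/1921 3396/1921 0 -3 W
final -1 -3 S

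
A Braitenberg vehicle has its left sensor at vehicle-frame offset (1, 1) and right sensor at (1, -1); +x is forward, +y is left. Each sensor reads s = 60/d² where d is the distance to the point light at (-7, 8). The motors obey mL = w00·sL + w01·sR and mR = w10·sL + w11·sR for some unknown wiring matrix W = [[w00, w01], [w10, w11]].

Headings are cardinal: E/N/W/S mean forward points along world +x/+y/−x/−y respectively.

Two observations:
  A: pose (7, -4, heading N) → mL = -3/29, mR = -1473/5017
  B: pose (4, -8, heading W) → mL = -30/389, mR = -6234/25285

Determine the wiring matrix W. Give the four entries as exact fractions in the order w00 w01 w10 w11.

obs A: pose=(7,-4,N) → sL=6/29, sR=30/173, mL=-3/29, mR=-1473/5017
obs B: pose=(4,-8,W) → sL=60/389, sR=12/65, mL=-30/389, mR=-6234/25285
sensor matrix S = [[6/29, 30/173], [60/389, 12/65]]; det S = 1452384/126854845
solve [mL_A; mL_B] = S·[w00; w01] and [mR_A; mR_B] = S·[w10; w11]:
  w00 = -1/2, w01 = 0, w10 = -1, w11 = -1/2

-1/2 0 -1 -1/2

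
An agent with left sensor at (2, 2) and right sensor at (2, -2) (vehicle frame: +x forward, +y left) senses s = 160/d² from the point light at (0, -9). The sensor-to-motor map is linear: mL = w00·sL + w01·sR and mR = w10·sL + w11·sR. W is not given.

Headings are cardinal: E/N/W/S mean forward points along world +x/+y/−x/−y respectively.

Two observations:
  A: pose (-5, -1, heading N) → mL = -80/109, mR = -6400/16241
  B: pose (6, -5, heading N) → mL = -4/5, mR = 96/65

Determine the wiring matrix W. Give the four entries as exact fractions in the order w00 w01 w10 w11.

obs A: pose=(-5,-1,N) → sL=160/149, sR=160/109, mL=-80/109, mR=-6400/16241
obs B: pose=(6,-5,N) → sL=40/13, sR=8/5, mL=-4/5, mR=96/65
sensor matrix S = [[160/149, 160/109], [40/13, 8/5]]; det S = -590848/211133
solve [mL_A; mL_B] = S·[w00; w01] and [mR_A; mR_B] = S·[w10; w11]:
  w00 = 0, w01 = -1/2, w10 = 1, w11 = -1

0 -1/2 1 -1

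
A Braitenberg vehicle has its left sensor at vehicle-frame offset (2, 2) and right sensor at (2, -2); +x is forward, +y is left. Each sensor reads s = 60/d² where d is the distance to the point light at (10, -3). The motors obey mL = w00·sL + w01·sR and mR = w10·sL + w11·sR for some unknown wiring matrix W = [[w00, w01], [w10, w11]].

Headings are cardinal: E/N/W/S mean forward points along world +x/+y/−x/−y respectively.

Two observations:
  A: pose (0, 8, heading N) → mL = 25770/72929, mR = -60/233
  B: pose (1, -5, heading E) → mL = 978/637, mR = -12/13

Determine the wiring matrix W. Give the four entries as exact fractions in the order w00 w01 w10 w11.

obs A: pose=(0,8,N) → sL=60/313, sR=60/233, mL=25770/72929, mR=-60/233
obs B: pose=(1,-5,E) → sL=60/49, sR=12/13, mL=978/637, mR=-12/13
sensor matrix S = [[60/313, 60/233], [60/49, 12/13]]; det S = -6428160/46455773
solve [mL_A; mL_B] = S·[w00; w01] and [mR_A; mR_B] = S·[w10; w11]:
  w00 = 1/2, w01 = 1, w10 = 0, w11 = -1

1/2 1 0 -1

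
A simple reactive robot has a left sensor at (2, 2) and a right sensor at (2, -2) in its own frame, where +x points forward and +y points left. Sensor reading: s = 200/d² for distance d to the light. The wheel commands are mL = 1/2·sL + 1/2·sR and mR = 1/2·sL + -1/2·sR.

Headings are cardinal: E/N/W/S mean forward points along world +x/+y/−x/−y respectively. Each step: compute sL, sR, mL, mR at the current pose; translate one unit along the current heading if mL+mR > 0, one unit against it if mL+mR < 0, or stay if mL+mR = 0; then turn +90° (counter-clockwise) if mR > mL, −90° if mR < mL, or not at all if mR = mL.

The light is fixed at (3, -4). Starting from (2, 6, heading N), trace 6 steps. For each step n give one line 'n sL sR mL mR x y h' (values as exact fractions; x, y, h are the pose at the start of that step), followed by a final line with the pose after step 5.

n=0: pose=(2,6,N); sL=200/153, sR=40/29; mL=5960/4437, mR=-160/4437; mL+mR=200/153 → advance +1; mR−mL=-40/29 → turn -1·90°
n=1: pose=(2,7,E); sL=20/17, sR=100/41; mL=1260/697, mR=-440/697; mL+mR=20/17 → advance +1; mR−mL=-100/41 → turn -1·90°
n=2: pose=(3,7,S); sL=40/17, sR=40/17; mL=40/17, mR=0; mL+mR=40/17 → advance +1; mR−mL=-40/17 → turn -1·90°
n=3: pose=(3,6,W); sL=50/17, sR=50/37; mL=1350/629, mR=500/629; mL+mR=50/17 → advance +1; mR−mL=-50/37 → turn -1·90°
n=4: pose=(2,6,N); sL=200/153, sR=40/29; mL=5960/4437, mR=-160/4437; mL+mR=200/153 → advance +1; mR−mL=-40/29 → turn -1·90°
n=5: pose=(2,7,E); sL=20/17, sR=100/41; mL=1260/697, mR=-440/697; mL+mR=20/17 → advance +1; mR−mL=-100/41 → turn -1·90°

0 200/153 40/29 5960/4437 -160/4437 2 6 N
1 20/17 100/41 1260/697 -440/697 2 7 E
2 40/17 40/17 40/17 0 3 7 S
3 50/17 50/37 1350/629 500/629 3 6 W
4 200/153 40/29 5960/4437 -160/4437 2 6 N
5 20/17 100/41 1260/697 -440/697 2 7 E
final 3 7 S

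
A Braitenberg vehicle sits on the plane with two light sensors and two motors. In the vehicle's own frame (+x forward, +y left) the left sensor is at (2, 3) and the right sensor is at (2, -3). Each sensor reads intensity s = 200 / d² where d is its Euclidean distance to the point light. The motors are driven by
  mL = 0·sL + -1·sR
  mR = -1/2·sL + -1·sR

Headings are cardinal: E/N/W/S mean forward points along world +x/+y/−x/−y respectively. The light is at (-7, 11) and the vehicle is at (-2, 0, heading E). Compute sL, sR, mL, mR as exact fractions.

200/113 40/49 -40/49 -9420/5537

left sensor world pos  = (0, 3); dL² = 113
right sensor world pos = (0, -3); dR² = 245
sL = 200/113 = 200/113
sR = 200/245 = 40/49
mL = 0·sL + -1·sR = -40/49
mR = -1/2·sL + -1·sR = -9420/5537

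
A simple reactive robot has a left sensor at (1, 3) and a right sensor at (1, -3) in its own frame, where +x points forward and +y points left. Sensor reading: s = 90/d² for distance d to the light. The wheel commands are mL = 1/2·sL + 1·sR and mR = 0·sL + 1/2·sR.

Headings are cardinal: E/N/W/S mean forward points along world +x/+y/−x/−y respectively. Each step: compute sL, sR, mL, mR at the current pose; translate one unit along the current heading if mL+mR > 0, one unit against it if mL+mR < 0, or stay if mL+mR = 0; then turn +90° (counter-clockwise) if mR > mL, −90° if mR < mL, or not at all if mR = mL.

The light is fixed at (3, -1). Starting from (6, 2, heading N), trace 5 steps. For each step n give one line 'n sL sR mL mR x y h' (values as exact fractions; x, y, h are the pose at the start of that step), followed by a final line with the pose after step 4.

n=0: pose=(6,2,N); sL=45/8, sR=45/26; mL=945/208, mR=45/52; mL+mR=1125/208 → advance +1; mR−mL=-765/208 → turn -1·90°
n=1: pose=(6,3,E); sL=18/13, sR=90/17; mL=1323/221, mR=45/17; mL+mR=1908/221 → advance +1; mR−mL=-738/221 → turn -1·90°
n=2: pose=(7,3,S); sL=45/29, sR=9; mL=567/58, mR=9/2; mL+mR=414/29 → advance +1; mR−mL=-153/29 → turn -1·90°
n=3: pose=(7,2,W); sL=10, sR=2; mL=7, mR=1; mL+mR=8 → advance +1; mR−mL=-6 → turn -1·90°
n=4: pose=(6,2,N); sL=45/8, sR=45/26; mL=945/208, mR=45/52; mL+mR=1125/208 → advance +1; mR−mL=-765/208 → turn -1·90°

0 45/8 45/26 945/208 45/52 6 2 N
1 18/13 90/17 1323/221 45/17 6 3 E
2 45/29 9 567/58 9/2 7 3 S
3 10 2 7 1 7 2 W
4 45/8 45/26 945/208 45/52 6 2 N
final 6 3 E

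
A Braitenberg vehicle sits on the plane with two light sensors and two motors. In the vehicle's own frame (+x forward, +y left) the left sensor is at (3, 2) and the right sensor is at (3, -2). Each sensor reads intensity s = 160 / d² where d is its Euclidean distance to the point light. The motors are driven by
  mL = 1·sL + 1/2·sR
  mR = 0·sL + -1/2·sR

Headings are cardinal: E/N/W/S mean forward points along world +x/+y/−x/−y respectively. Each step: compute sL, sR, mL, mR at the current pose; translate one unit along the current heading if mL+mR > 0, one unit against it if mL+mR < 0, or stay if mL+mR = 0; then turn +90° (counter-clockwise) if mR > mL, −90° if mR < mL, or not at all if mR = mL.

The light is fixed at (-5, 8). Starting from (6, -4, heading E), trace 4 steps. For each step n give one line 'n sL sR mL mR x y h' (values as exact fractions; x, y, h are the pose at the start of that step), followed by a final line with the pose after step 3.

n=0: pose=(6,-4,E); sL=20/37, sR=20/49; mL=1350/1813, mR=-10/49; mL+mR=20/37 → advance +1; mR−mL=-1720/1813 → turn -1·90°
n=1: pose=(7,-4,S); sL=160/421, sR=32/65; mL=17136/27365, mR=-16/65; mL+mR=160/421 → advance +1; mR−mL=-23872/27365 → turn -1·90°
n=2: pose=(7,-5,W); sL=80/153, sR=80/101; mL=14200/15453, mR=-40/101; mL+mR=80/153 → advance +1; mR−mL=-20320/15453 → turn -1·90°
n=3: pose=(6,-5,N); sL=160/181, sR=160/269; mL=57520/48689, mR=-80/269; mL+mR=160/181 → advance +1; mR−mL=-72000/48689 → turn -1·90°

0 20/37 20/49 1350/1813 -10/49 6 -4 E
1 160/421 32/65 17136/27365 -16/65 7 -4 S
2 80/153 80/101 14200/15453 -40/101 7 -5 W
3 160/181 160/269 57520/48689 -80/269 6 -5 N
final 6 -4 E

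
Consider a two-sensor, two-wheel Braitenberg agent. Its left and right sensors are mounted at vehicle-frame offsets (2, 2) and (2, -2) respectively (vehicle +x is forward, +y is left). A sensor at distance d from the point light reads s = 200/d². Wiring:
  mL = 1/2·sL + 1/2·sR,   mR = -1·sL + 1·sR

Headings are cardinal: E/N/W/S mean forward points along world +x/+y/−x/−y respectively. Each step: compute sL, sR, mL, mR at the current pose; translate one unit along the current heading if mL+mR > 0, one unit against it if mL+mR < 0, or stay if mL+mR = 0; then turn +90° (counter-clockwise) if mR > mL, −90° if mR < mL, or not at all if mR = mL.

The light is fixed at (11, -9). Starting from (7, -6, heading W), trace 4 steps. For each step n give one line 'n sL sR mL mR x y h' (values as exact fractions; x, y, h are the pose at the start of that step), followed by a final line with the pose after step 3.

0 200/37 200/61 9800/2257 -4800/2257 7 -6 W
1 100/37 100/17 2700/629 2000/629 6 -6 N
2 40/9 200/13 1160/117 1280/117 6 -5 E
3 25/9 5 35/9 20/9 7 -5 N
final 7 -4 E

n=0: pose=(7,-6,W); sL=200/37, sR=200/61; mL=9800/2257, mR=-4800/2257; mL+mR=5000/2257 → advance +1; mR−mL=-14600/2257 → turn -1·90°
n=1: pose=(6,-6,N); sL=100/37, sR=100/17; mL=2700/629, mR=2000/629; mL+mR=4700/629 → advance +1; mR−mL=-700/629 → turn -1·90°
n=2: pose=(6,-5,E); sL=40/9, sR=200/13; mL=1160/117, mR=1280/117; mL+mR=2440/117 → advance +1; mR−mL=40/39 → turn +1·90°
n=3: pose=(7,-5,N); sL=25/9, sR=5; mL=35/9, mR=20/9; mL+mR=55/9 → advance +1; mR−mL=-5/3 → turn -1·90°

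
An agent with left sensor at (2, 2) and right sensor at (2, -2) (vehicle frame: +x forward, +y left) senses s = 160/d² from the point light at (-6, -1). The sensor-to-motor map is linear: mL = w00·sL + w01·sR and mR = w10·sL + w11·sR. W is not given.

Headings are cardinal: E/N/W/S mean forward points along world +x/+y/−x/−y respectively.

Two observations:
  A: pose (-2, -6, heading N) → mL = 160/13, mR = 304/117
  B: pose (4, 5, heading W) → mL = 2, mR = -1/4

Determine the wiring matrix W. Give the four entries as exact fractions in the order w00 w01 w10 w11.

obs A: pose=(-2,-6,N) → sL=160/13, sR=32/9, mL=160/13, mR=304/117
obs B: pose=(4,5,W) → sL=2, sR=5/4, mL=2, mR=-1/4
sensor matrix S = [[160/13, 32/9], [2, 5/4]]; det S = 968/117
solve [mL_A; mL_B] = S·[w00; w01] and [mR_A; mR_B] = S·[w10; w11]:
  w00 = 1, w01 = 0, w10 = 1/2, w11 = -1

1 0 1/2 -1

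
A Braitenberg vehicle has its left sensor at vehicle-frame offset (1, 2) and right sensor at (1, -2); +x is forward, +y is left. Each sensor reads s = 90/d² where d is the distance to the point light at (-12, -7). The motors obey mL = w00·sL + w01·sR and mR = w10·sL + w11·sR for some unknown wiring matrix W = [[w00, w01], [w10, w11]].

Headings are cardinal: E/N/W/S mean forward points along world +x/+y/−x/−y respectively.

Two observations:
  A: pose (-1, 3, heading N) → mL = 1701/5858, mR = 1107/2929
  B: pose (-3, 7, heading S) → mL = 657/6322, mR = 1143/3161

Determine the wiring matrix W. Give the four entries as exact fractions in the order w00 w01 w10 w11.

obs A: pose=(-1,3,N) → sL=45/101, sR=9/29, mL=1701/5858, mR=1107/2929
obs B: pose=(-3,7,S) → sL=9/29, sR=45/109, mL=657/6322, mR=1143/3161
sensor matrix S = [[45/101, 9/29], [9/29, 45/109]]; det S = 811296/9258569
solve [mL_A; mL_B] = S·[w00; w01] and [mR_A; mR_B] = S·[w10; w11]:
  w00 = 1, w01 = -1/2, w10 = 1/2, w11 = 1/2

1 -1/2 1/2 1/2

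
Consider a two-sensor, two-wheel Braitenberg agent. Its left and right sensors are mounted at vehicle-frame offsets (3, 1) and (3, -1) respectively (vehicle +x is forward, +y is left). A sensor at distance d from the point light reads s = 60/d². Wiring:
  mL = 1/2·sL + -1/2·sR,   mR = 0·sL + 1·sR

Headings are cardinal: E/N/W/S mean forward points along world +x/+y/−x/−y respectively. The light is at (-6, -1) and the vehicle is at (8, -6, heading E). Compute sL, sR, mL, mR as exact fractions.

left sensor world pos  = (11, -5); dL² = 305
right sensor world pos = (11, -7); dR² = 325
sL = 60/305 = 12/61
sR = 60/325 = 12/65
mL = 1/2·sL + -1/2·sR = 24/3965
mR = 0·sL + 1·sR = 12/65

12/61 12/65 24/3965 12/65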